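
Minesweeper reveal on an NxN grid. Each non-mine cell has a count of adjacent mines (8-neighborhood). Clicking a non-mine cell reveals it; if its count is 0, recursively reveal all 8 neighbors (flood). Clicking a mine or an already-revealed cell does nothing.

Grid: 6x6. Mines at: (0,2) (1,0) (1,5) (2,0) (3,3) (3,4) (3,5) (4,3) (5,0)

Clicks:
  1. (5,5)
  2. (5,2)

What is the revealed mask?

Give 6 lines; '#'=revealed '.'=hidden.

Answer: ......
......
......
......
....##
..#.##

Derivation:
Click 1 (5,5) count=0: revealed 4 new [(4,4) (4,5) (5,4) (5,5)] -> total=4
Click 2 (5,2) count=1: revealed 1 new [(5,2)] -> total=5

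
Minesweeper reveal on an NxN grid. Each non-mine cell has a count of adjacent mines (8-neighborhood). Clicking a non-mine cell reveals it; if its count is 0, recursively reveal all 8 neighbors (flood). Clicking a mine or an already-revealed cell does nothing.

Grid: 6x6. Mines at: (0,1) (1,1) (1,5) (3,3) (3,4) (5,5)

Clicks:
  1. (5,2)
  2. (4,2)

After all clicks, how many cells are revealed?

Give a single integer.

Answer: 16

Derivation:
Click 1 (5,2) count=0: revealed 16 new [(2,0) (2,1) (2,2) (3,0) (3,1) (3,2) (4,0) (4,1) (4,2) (4,3) (4,4) (5,0) (5,1) (5,2) (5,3) (5,4)] -> total=16
Click 2 (4,2) count=1: revealed 0 new [(none)] -> total=16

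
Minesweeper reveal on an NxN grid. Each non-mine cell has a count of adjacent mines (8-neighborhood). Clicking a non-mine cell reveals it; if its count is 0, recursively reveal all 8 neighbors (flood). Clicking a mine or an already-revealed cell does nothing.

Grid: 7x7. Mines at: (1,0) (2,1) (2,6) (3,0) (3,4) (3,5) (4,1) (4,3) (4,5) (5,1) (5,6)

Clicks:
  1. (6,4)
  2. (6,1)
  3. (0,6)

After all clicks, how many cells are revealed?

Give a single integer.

Answer: 25

Derivation:
Click 1 (6,4) count=0: revealed 8 new [(5,2) (5,3) (5,4) (5,5) (6,2) (6,3) (6,4) (6,5)] -> total=8
Click 2 (6,1) count=1: revealed 1 new [(6,1)] -> total=9
Click 3 (0,6) count=0: revealed 16 new [(0,1) (0,2) (0,3) (0,4) (0,5) (0,6) (1,1) (1,2) (1,3) (1,4) (1,5) (1,6) (2,2) (2,3) (2,4) (2,5)] -> total=25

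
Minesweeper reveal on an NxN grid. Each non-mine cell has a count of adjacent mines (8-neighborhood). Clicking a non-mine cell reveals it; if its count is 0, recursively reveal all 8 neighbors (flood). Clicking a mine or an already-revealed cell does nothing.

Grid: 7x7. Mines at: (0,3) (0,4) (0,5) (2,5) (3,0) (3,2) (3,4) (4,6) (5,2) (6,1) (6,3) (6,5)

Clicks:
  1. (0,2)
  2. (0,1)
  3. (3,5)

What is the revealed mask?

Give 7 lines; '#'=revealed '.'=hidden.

Answer: ###....
###....
###....
.....#.
.......
.......
.......

Derivation:
Click 1 (0,2) count=1: revealed 1 new [(0,2)] -> total=1
Click 2 (0,1) count=0: revealed 8 new [(0,0) (0,1) (1,0) (1,1) (1,2) (2,0) (2,1) (2,2)] -> total=9
Click 3 (3,5) count=3: revealed 1 new [(3,5)] -> total=10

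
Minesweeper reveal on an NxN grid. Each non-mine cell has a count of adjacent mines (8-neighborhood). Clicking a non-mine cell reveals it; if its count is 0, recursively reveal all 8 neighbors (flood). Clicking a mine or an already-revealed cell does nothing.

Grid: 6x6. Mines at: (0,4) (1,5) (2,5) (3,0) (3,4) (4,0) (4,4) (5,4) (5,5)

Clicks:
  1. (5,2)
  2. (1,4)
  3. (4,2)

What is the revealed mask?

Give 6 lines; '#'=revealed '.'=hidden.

Click 1 (5,2) count=0: revealed 21 new [(0,0) (0,1) (0,2) (0,3) (1,0) (1,1) (1,2) (1,3) (2,0) (2,1) (2,2) (2,3) (3,1) (3,2) (3,3) (4,1) (4,2) (4,3) (5,1) (5,2) (5,3)] -> total=21
Click 2 (1,4) count=3: revealed 1 new [(1,4)] -> total=22
Click 3 (4,2) count=0: revealed 0 new [(none)] -> total=22

Answer: ####..
#####.
####..
.###..
.###..
.###..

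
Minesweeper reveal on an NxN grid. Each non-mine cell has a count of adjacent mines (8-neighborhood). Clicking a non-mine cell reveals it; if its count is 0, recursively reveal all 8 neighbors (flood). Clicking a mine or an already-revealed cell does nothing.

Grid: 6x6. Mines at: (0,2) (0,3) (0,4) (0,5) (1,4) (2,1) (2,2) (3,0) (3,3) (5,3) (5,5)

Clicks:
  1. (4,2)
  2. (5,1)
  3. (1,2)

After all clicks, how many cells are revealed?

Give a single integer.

Answer: 7

Derivation:
Click 1 (4,2) count=2: revealed 1 new [(4,2)] -> total=1
Click 2 (5,1) count=0: revealed 5 new [(4,0) (4,1) (5,0) (5,1) (5,2)] -> total=6
Click 3 (1,2) count=4: revealed 1 new [(1,2)] -> total=7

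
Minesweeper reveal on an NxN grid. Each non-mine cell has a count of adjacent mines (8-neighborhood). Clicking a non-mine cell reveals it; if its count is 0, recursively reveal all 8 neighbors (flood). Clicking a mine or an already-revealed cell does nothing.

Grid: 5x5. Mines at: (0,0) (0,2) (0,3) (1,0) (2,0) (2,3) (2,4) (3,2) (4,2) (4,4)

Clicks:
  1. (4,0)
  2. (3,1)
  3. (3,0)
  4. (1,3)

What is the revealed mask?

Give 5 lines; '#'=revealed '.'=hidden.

Answer: .....
...#.
.....
##...
##...

Derivation:
Click 1 (4,0) count=0: revealed 4 new [(3,0) (3,1) (4,0) (4,1)] -> total=4
Click 2 (3,1) count=3: revealed 0 new [(none)] -> total=4
Click 3 (3,0) count=1: revealed 0 new [(none)] -> total=4
Click 4 (1,3) count=4: revealed 1 new [(1,3)] -> total=5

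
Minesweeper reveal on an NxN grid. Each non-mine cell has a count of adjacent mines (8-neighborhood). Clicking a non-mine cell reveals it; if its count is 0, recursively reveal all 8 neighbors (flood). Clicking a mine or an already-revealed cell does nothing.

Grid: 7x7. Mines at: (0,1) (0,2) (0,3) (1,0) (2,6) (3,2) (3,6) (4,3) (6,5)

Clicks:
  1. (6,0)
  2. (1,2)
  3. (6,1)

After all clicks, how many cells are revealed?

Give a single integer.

Answer: 18

Derivation:
Click 1 (6,0) count=0: revealed 17 new [(2,0) (2,1) (3,0) (3,1) (4,0) (4,1) (4,2) (5,0) (5,1) (5,2) (5,3) (5,4) (6,0) (6,1) (6,2) (6,3) (6,4)] -> total=17
Click 2 (1,2) count=3: revealed 1 new [(1,2)] -> total=18
Click 3 (6,1) count=0: revealed 0 new [(none)] -> total=18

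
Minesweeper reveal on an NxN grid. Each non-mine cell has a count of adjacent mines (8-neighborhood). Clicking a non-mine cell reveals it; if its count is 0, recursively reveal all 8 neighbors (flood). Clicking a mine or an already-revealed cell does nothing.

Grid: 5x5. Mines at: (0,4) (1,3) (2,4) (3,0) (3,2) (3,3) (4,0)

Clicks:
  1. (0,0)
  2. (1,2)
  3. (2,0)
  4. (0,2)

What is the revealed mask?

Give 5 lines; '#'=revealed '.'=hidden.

Click 1 (0,0) count=0: revealed 9 new [(0,0) (0,1) (0,2) (1,0) (1,1) (1,2) (2,0) (2,1) (2,2)] -> total=9
Click 2 (1,2) count=1: revealed 0 new [(none)] -> total=9
Click 3 (2,0) count=1: revealed 0 new [(none)] -> total=9
Click 4 (0,2) count=1: revealed 0 new [(none)] -> total=9

Answer: ###..
###..
###..
.....
.....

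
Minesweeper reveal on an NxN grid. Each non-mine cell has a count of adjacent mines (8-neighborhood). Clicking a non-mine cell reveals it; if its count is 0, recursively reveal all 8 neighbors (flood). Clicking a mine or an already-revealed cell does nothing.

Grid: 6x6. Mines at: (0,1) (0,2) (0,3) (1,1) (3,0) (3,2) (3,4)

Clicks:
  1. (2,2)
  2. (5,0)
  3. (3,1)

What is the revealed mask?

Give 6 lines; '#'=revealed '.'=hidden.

Click 1 (2,2) count=2: revealed 1 new [(2,2)] -> total=1
Click 2 (5,0) count=0: revealed 12 new [(4,0) (4,1) (4,2) (4,3) (4,4) (4,5) (5,0) (5,1) (5,2) (5,3) (5,4) (5,5)] -> total=13
Click 3 (3,1) count=2: revealed 1 new [(3,1)] -> total=14

Answer: ......
......
..#...
.#....
######
######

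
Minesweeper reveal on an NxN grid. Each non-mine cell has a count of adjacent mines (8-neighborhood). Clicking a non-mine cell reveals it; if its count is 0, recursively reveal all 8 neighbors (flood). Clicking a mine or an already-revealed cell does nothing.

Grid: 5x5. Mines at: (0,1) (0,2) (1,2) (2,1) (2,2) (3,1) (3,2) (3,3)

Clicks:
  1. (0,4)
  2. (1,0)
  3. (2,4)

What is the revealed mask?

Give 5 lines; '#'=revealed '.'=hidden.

Answer: ...##
#..##
...##
.....
.....

Derivation:
Click 1 (0,4) count=0: revealed 6 new [(0,3) (0,4) (1,3) (1,4) (2,3) (2,4)] -> total=6
Click 2 (1,0) count=2: revealed 1 new [(1,0)] -> total=7
Click 3 (2,4) count=1: revealed 0 new [(none)] -> total=7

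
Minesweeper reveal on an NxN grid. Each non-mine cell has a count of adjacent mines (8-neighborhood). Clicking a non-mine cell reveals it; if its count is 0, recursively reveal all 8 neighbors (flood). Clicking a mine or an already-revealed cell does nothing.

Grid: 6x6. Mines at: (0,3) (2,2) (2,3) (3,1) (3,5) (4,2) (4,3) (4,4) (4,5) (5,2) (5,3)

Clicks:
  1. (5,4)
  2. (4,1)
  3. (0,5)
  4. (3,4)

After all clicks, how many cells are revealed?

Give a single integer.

Click 1 (5,4) count=4: revealed 1 new [(5,4)] -> total=1
Click 2 (4,1) count=3: revealed 1 new [(4,1)] -> total=2
Click 3 (0,5) count=0: revealed 6 new [(0,4) (0,5) (1,4) (1,5) (2,4) (2,5)] -> total=8
Click 4 (3,4) count=5: revealed 1 new [(3,4)] -> total=9

Answer: 9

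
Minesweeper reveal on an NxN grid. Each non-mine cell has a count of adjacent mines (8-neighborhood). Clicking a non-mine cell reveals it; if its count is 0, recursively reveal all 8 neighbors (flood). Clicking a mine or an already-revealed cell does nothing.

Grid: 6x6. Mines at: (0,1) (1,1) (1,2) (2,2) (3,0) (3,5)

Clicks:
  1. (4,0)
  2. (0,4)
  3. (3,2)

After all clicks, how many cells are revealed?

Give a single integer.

Answer: 11

Derivation:
Click 1 (4,0) count=1: revealed 1 new [(4,0)] -> total=1
Click 2 (0,4) count=0: revealed 9 new [(0,3) (0,4) (0,5) (1,3) (1,4) (1,5) (2,3) (2,4) (2,5)] -> total=10
Click 3 (3,2) count=1: revealed 1 new [(3,2)] -> total=11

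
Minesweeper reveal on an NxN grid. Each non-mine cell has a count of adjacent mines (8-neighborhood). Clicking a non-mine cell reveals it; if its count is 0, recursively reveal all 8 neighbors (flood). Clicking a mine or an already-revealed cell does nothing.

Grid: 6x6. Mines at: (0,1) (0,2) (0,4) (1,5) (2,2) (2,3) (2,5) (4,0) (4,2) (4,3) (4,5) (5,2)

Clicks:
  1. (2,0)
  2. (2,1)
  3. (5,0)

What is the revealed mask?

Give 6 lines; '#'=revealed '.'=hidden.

Click 1 (2,0) count=0: revealed 6 new [(1,0) (1,1) (2,0) (2,1) (3,0) (3,1)] -> total=6
Click 2 (2,1) count=1: revealed 0 new [(none)] -> total=6
Click 3 (5,0) count=1: revealed 1 new [(5,0)] -> total=7

Answer: ......
##....
##....
##....
......
#.....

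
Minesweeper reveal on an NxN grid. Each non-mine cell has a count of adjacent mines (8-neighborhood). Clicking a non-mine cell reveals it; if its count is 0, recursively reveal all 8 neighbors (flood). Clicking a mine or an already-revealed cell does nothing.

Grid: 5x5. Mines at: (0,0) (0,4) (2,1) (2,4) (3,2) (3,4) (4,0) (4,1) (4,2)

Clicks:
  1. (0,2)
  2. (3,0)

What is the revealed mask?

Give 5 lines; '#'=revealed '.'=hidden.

Click 1 (0,2) count=0: revealed 6 new [(0,1) (0,2) (0,3) (1,1) (1,2) (1,3)] -> total=6
Click 2 (3,0) count=3: revealed 1 new [(3,0)] -> total=7

Answer: .###.
.###.
.....
#....
.....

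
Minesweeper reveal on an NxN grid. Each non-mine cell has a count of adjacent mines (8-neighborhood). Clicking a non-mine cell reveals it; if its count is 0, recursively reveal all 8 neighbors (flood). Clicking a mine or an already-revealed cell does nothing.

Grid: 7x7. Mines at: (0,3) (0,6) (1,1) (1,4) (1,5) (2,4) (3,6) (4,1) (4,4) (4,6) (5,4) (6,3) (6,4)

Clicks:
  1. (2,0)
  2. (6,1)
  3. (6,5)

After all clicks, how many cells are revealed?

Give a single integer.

Answer: 8

Derivation:
Click 1 (2,0) count=1: revealed 1 new [(2,0)] -> total=1
Click 2 (6,1) count=0: revealed 6 new [(5,0) (5,1) (5,2) (6,0) (6,1) (6,2)] -> total=7
Click 3 (6,5) count=2: revealed 1 new [(6,5)] -> total=8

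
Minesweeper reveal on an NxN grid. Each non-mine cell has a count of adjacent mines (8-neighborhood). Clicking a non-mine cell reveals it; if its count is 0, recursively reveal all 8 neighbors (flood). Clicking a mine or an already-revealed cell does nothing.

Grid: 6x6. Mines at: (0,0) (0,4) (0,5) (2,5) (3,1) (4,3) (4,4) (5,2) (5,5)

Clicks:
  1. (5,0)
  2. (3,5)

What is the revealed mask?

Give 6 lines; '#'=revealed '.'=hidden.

Answer: ......
......
......
.....#
##....
##....

Derivation:
Click 1 (5,0) count=0: revealed 4 new [(4,0) (4,1) (5,0) (5,1)] -> total=4
Click 2 (3,5) count=2: revealed 1 new [(3,5)] -> total=5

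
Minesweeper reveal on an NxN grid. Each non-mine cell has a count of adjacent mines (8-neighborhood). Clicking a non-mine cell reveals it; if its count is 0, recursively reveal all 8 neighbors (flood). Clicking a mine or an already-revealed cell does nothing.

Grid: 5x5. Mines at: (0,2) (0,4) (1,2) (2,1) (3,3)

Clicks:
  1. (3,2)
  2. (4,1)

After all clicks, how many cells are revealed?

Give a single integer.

Click 1 (3,2) count=2: revealed 1 new [(3,2)] -> total=1
Click 2 (4,1) count=0: revealed 5 new [(3,0) (3,1) (4,0) (4,1) (4,2)] -> total=6

Answer: 6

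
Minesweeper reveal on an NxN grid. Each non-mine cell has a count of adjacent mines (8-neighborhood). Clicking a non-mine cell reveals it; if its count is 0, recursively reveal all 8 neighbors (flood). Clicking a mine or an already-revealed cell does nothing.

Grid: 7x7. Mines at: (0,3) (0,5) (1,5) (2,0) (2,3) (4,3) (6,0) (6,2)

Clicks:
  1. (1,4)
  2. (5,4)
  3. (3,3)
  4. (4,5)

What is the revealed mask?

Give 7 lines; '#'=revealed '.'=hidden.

Answer: .......
....#..
....###
...####
....###
...####
...####

Derivation:
Click 1 (1,4) count=4: revealed 1 new [(1,4)] -> total=1
Click 2 (5,4) count=1: revealed 1 new [(5,4)] -> total=2
Click 3 (3,3) count=2: revealed 1 new [(3,3)] -> total=3
Click 4 (4,5) count=0: revealed 16 new [(2,4) (2,5) (2,6) (3,4) (3,5) (3,6) (4,4) (4,5) (4,6) (5,3) (5,5) (5,6) (6,3) (6,4) (6,5) (6,6)] -> total=19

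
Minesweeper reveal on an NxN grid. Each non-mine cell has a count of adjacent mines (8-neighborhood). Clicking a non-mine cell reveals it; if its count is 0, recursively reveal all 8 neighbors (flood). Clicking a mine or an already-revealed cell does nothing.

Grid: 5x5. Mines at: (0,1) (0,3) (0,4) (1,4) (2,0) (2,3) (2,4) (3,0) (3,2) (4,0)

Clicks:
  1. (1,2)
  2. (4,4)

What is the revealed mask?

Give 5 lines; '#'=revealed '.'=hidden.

Answer: .....
..#..
.....
...##
...##

Derivation:
Click 1 (1,2) count=3: revealed 1 new [(1,2)] -> total=1
Click 2 (4,4) count=0: revealed 4 new [(3,3) (3,4) (4,3) (4,4)] -> total=5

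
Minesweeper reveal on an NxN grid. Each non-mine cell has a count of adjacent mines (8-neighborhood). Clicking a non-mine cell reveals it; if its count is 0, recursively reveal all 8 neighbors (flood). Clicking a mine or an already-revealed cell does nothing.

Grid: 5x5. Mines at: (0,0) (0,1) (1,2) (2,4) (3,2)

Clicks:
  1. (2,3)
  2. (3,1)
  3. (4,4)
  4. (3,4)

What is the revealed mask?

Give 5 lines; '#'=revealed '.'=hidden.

Click 1 (2,3) count=3: revealed 1 new [(2,3)] -> total=1
Click 2 (3,1) count=1: revealed 1 new [(3,1)] -> total=2
Click 3 (4,4) count=0: revealed 4 new [(3,3) (3,4) (4,3) (4,4)] -> total=6
Click 4 (3,4) count=1: revealed 0 new [(none)] -> total=6

Answer: .....
.....
...#.
.#.##
...##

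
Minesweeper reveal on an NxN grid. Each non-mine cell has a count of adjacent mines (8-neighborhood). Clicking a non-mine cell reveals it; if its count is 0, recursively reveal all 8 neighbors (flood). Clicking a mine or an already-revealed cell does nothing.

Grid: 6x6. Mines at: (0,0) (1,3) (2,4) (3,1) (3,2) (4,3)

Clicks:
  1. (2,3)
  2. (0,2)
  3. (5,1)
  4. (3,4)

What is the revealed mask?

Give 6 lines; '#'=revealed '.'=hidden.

Click 1 (2,3) count=3: revealed 1 new [(2,3)] -> total=1
Click 2 (0,2) count=1: revealed 1 new [(0,2)] -> total=2
Click 3 (5,1) count=0: revealed 6 new [(4,0) (4,1) (4,2) (5,0) (5,1) (5,2)] -> total=8
Click 4 (3,4) count=2: revealed 1 new [(3,4)] -> total=9

Answer: ..#...
......
...#..
....#.
###...
###...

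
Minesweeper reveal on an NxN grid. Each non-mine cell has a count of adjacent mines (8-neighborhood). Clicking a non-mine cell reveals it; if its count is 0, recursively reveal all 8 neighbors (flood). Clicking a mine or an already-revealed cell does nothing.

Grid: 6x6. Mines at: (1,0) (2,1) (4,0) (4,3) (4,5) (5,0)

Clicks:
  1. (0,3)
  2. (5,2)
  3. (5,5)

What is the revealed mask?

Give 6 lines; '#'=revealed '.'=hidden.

Answer: .#####
.#####
..####
..####
......
..#..#

Derivation:
Click 1 (0,3) count=0: revealed 18 new [(0,1) (0,2) (0,3) (0,4) (0,5) (1,1) (1,2) (1,3) (1,4) (1,5) (2,2) (2,3) (2,4) (2,5) (3,2) (3,3) (3,4) (3,5)] -> total=18
Click 2 (5,2) count=1: revealed 1 new [(5,2)] -> total=19
Click 3 (5,5) count=1: revealed 1 new [(5,5)] -> total=20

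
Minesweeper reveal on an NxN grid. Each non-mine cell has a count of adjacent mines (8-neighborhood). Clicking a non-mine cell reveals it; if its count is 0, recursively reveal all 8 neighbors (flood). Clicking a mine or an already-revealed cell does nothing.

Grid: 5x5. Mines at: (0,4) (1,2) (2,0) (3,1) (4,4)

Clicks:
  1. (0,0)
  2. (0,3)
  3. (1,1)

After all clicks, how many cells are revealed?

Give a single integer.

Click 1 (0,0) count=0: revealed 4 new [(0,0) (0,1) (1,0) (1,1)] -> total=4
Click 2 (0,3) count=2: revealed 1 new [(0,3)] -> total=5
Click 3 (1,1) count=2: revealed 0 new [(none)] -> total=5

Answer: 5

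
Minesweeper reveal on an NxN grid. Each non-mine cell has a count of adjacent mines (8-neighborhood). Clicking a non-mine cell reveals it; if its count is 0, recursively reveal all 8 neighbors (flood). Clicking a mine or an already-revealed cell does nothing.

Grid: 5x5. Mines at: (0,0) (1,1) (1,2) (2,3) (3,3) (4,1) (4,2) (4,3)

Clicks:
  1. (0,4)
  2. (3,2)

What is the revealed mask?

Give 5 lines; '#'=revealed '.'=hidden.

Click 1 (0,4) count=0: revealed 4 new [(0,3) (0,4) (1,3) (1,4)] -> total=4
Click 2 (3,2) count=5: revealed 1 new [(3,2)] -> total=5

Answer: ...##
...##
.....
..#..
.....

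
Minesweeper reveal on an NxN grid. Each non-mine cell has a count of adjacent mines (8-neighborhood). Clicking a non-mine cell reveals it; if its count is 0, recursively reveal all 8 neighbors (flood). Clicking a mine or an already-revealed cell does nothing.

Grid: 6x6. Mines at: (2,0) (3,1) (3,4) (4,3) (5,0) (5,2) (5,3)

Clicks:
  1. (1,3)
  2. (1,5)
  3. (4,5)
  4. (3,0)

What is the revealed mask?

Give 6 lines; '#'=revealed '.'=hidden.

Click 1 (1,3) count=0: revealed 17 new [(0,0) (0,1) (0,2) (0,3) (0,4) (0,5) (1,0) (1,1) (1,2) (1,3) (1,4) (1,5) (2,1) (2,2) (2,3) (2,4) (2,5)] -> total=17
Click 2 (1,5) count=0: revealed 0 new [(none)] -> total=17
Click 3 (4,5) count=1: revealed 1 new [(4,5)] -> total=18
Click 4 (3,0) count=2: revealed 1 new [(3,0)] -> total=19

Answer: ######
######
.#####
#.....
.....#
......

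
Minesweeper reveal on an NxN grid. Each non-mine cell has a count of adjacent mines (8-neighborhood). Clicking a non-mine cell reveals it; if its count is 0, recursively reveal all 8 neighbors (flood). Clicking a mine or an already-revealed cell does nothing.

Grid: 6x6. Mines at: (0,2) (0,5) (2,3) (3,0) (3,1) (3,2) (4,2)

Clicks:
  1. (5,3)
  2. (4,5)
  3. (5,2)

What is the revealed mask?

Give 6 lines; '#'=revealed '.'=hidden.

Answer: ......
....##
....##
...###
...###
..####

Derivation:
Click 1 (5,3) count=1: revealed 1 new [(5,3)] -> total=1
Click 2 (4,5) count=0: revealed 12 new [(1,4) (1,5) (2,4) (2,5) (3,3) (3,4) (3,5) (4,3) (4,4) (4,5) (5,4) (5,5)] -> total=13
Click 3 (5,2) count=1: revealed 1 new [(5,2)] -> total=14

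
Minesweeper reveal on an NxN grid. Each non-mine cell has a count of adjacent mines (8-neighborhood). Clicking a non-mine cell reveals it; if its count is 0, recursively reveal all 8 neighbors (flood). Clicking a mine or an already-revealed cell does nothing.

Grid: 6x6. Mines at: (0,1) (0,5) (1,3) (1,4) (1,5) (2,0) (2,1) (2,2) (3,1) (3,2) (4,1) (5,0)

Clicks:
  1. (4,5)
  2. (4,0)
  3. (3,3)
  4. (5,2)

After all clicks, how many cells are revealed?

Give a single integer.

Click 1 (4,5) count=0: revealed 14 new [(2,3) (2,4) (2,5) (3,3) (3,4) (3,5) (4,2) (4,3) (4,4) (4,5) (5,2) (5,3) (5,4) (5,5)] -> total=14
Click 2 (4,0) count=3: revealed 1 new [(4,0)] -> total=15
Click 3 (3,3) count=2: revealed 0 new [(none)] -> total=15
Click 4 (5,2) count=1: revealed 0 new [(none)] -> total=15

Answer: 15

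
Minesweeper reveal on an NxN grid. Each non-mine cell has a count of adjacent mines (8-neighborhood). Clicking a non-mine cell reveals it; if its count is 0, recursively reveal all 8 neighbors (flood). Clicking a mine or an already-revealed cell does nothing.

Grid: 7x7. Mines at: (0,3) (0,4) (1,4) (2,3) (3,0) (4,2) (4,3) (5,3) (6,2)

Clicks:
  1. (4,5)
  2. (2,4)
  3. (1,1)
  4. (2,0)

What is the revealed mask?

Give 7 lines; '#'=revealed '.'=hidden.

Answer: ###..##
###..##
###.###
....###
....###
....###
....###

Derivation:
Click 1 (4,5) count=0: revealed 19 new [(0,5) (0,6) (1,5) (1,6) (2,4) (2,5) (2,6) (3,4) (3,5) (3,6) (4,4) (4,5) (4,6) (5,4) (5,5) (5,6) (6,4) (6,5) (6,6)] -> total=19
Click 2 (2,4) count=2: revealed 0 new [(none)] -> total=19
Click 3 (1,1) count=0: revealed 9 new [(0,0) (0,1) (0,2) (1,0) (1,1) (1,2) (2,0) (2,1) (2,2)] -> total=28
Click 4 (2,0) count=1: revealed 0 new [(none)] -> total=28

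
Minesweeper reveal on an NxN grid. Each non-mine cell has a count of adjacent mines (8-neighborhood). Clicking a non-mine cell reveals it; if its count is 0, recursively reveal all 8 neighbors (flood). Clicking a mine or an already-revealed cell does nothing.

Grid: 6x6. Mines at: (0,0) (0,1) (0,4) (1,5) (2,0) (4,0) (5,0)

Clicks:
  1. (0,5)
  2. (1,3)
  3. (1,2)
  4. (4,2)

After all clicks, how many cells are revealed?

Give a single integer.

Click 1 (0,5) count=2: revealed 1 new [(0,5)] -> total=1
Click 2 (1,3) count=1: revealed 1 new [(1,3)] -> total=2
Click 3 (1,2) count=1: revealed 1 new [(1,2)] -> total=3
Click 4 (4,2) count=0: revealed 22 new [(1,1) (1,4) (2,1) (2,2) (2,3) (2,4) (2,5) (3,1) (3,2) (3,3) (3,4) (3,5) (4,1) (4,2) (4,3) (4,4) (4,5) (5,1) (5,2) (5,3) (5,4) (5,5)] -> total=25

Answer: 25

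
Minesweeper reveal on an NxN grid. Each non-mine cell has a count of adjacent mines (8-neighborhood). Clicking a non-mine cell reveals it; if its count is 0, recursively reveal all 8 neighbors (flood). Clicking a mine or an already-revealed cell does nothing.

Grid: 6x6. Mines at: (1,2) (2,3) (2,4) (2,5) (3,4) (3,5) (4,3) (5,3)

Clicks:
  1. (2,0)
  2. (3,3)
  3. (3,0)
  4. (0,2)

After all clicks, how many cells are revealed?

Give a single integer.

Answer: 18

Derivation:
Click 1 (2,0) count=0: revealed 16 new [(0,0) (0,1) (1,0) (1,1) (2,0) (2,1) (2,2) (3,0) (3,1) (3,2) (4,0) (4,1) (4,2) (5,0) (5,1) (5,2)] -> total=16
Click 2 (3,3) count=4: revealed 1 new [(3,3)] -> total=17
Click 3 (3,0) count=0: revealed 0 new [(none)] -> total=17
Click 4 (0,2) count=1: revealed 1 new [(0,2)] -> total=18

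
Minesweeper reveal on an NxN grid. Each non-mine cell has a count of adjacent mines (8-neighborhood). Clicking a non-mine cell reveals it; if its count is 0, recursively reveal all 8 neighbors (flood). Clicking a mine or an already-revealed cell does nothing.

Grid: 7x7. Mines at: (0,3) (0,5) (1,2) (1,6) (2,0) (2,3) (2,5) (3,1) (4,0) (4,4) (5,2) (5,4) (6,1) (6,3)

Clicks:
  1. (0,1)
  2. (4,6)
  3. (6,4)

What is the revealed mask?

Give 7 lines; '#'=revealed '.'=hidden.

Click 1 (0,1) count=1: revealed 1 new [(0,1)] -> total=1
Click 2 (4,6) count=0: revealed 8 new [(3,5) (3,6) (4,5) (4,6) (5,5) (5,6) (6,5) (6,6)] -> total=9
Click 3 (6,4) count=2: revealed 1 new [(6,4)] -> total=10

Answer: .#.....
.......
.......
.....##
.....##
.....##
....###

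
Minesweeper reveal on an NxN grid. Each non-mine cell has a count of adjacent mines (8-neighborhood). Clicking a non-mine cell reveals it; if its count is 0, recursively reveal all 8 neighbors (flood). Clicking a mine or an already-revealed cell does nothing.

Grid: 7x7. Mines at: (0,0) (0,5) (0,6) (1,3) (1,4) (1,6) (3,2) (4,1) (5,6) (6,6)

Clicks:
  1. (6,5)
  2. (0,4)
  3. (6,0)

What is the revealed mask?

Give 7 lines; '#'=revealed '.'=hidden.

Answer: ....#..
.......
...####
...####
..#####
######.
######.

Derivation:
Click 1 (6,5) count=2: revealed 1 new [(6,5)] -> total=1
Click 2 (0,4) count=3: revealed 1 new [(0,4)] -> total=2
Click 3 (6,0) count=0: revealed 24 new [(2,3) (2,4) (2,5) (2,6) (3,3) (3,4) (3,5) (3,6) (4,2) (4,3) (4,4) (4,5) (4,6) (5,0) (5,1) (5,2) (5,3) (5,4) (5,5) (6,0) (6,1) (6,2) (6,3) (6,4)] -> total=26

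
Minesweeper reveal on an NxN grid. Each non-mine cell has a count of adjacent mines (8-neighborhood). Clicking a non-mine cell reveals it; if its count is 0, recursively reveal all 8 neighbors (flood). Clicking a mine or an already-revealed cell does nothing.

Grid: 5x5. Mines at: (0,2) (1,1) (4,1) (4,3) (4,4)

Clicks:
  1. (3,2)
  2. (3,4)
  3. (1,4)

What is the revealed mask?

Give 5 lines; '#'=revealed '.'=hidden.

Click 1 (3,2) count=2: revealed 1 new [(3,2)] -> total=1
Click 2 (3,4) count=2: revealed 1 new [(3,4)] -> total=2
Click 3 (1,4) count=0: revealed 9 new [(0,3) (0,4) (1,2) (1,3) (1,4) (2,2) (2,3) (2,4) (3,3)] -> total=11

Answer: ...##
..###
..###
..###
.....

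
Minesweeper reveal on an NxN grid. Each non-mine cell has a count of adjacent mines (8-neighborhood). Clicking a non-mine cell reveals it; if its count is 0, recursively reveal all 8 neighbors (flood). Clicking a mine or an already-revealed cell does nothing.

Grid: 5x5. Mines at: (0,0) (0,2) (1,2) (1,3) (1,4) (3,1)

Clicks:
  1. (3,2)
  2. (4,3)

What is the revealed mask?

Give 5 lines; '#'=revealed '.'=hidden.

Click 1 (3,2) count=1: revealed 1 new [(3,2)] -> total=1
Click 2 (4,3) count=0: revealed 8 new [(2,2) (2,3) (2,4) (3,3) (3,4) (4,2) (4,3) (4,4)] -> total=9

Answer: .....
.....
..###
..###
..###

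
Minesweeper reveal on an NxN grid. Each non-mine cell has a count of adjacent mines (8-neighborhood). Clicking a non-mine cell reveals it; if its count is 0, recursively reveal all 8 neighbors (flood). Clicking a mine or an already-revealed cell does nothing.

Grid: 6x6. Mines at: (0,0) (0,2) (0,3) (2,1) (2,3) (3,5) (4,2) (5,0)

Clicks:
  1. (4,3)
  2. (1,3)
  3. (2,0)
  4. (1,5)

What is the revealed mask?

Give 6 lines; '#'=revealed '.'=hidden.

Click 1 (4,3) count=1: revealed 1 new [(4,3)] -> total=1
Click 2 (1,3) count=3: revealed 1 new [(1,3)] -> total=2
Click 3 (2,0) count=1: revealed 1 new [(2,0)] -> total=3
Click 4 (1,5) count=0: revealed 6 new [(0,4) (0,5) (1,4) (1,5) (2,4) (2,5)] -> total=9

Answer: ....##
...###
#...##
......
...#..
......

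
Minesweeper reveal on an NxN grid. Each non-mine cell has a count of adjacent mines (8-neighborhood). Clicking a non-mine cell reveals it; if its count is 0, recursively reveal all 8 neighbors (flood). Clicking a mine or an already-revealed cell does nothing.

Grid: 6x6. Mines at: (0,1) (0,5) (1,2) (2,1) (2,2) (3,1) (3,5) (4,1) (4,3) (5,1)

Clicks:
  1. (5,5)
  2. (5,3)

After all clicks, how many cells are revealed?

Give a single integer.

Answer: 5

Derivation:
Click 1 (5,5) count=0: revealed 4 new [(4,4) (4,5) (5,4) (5,5)] -> total=4
Click 2 (5,3) count=1: revealed 1 new [(5,3)] -> total=5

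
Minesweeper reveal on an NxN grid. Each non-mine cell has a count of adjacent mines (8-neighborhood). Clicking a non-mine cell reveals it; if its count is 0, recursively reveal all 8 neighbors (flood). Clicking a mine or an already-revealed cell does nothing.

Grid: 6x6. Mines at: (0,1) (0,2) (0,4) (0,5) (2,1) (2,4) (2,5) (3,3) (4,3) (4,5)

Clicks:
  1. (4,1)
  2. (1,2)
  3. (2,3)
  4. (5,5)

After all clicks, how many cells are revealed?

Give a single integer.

Answer: 12

Derivation:
Click 1 (4,1) count=0: revealed 9 new [(3,0) (3,1) (3,2) (4,0) (4,1) (4,2) (5,0) (5,1) (5,2)] -> total=9
Click 2 (1,2) count=3: revealed 1 new [(1,2)] -> total=10
Click 3 (2,3) count=2: revealed 1 new [(2,3)] -> total=11
Click 4 (5,5) count=1: revealed 1 new [(5,5)] -> total=12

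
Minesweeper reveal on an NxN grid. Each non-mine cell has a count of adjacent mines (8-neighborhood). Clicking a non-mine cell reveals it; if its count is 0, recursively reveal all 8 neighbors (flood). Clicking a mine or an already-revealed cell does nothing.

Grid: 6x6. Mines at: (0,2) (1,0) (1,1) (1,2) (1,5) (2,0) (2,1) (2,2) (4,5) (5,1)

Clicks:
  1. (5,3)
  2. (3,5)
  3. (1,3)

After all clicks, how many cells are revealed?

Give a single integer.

Answer: 11

Derivation:
Click 1 (5,3) count=0: revealed 9 new [(3,2) (3,3) (3,4) (4,2) (4,3) (4,4) (5,2) (5,3) (5,4)] -> total=9
Click 2 (3,5) count=1: revealed 1 new [(3,5)] -> total=10
Click 3 (1,3) count=3: revealed 1 new [(1,3)] -> total=11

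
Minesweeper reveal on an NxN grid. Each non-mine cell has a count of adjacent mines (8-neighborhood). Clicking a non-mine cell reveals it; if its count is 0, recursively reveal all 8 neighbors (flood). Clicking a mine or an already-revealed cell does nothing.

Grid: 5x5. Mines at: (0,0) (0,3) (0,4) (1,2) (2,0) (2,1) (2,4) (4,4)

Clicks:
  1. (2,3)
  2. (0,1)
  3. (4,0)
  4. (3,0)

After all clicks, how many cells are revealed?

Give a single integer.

Click 1 (2,3) count=2: revealed 1 new [(2,3)] -> total=1
Click 2 (0,1) count=2: revealed 1 new [(0,1)] -> total=2
Click 3 (4,0) count=0: revealed 8 new [(3,0) (3,1) (3,2) (3,3) (4,0) (4,1) (4,2) (4,3)] -> total=10
Click 4 (3,0) count=2: revealed 0 new [(none)] -> total=10

Answer: 10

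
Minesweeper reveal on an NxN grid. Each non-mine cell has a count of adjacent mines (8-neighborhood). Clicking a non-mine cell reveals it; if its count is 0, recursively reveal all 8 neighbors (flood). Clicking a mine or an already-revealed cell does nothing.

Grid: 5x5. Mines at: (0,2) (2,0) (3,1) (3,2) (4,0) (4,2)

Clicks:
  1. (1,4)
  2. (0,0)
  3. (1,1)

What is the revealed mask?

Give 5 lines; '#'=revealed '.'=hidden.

Click 1 (1,4) count=0: revealed 10 new [(0,3) (0,4) (1,3) (1,4) (2,3) (2,4) (3,3) (3,4) (4,3) (4,4)] -> total=10
Click 2 (0,0) count=0: revealed 4 new [(0,0) (0,1) (1,0) (1,1)] -> total=14
Click 3 (1,1) count=2: revealed 0 new [(none)] -> total=14

Answer: ##.##
##.##
...##
...##
...##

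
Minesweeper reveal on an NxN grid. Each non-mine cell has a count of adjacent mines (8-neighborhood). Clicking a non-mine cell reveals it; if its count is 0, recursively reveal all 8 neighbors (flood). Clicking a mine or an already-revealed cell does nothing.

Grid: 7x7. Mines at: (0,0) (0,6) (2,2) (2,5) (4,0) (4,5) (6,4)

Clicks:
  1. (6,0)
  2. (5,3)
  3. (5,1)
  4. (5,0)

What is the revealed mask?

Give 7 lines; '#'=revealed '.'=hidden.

Click 1 (6,0) count=0: revealed 17 new [(3,1) (3,2) (3,3) (3,4) (4,1) (4,2) (4,3) (4,4) (5,0) (5,1) (5,2) (5,3) (5,4) (6,0) (6,1) (6,2) (6,3)] -> total=17
Click 2 (5,3) count=1: revealed 0 new [(none)] -> total=17
Click 3 (5,1) count=1: revealed 0 new [(none)] -> total=17
Click 4 (5,0) count=1: revealed 0 new [(none)] -> total=17

Answer: .......
.......
.......
.####..
.####..
#####..
####...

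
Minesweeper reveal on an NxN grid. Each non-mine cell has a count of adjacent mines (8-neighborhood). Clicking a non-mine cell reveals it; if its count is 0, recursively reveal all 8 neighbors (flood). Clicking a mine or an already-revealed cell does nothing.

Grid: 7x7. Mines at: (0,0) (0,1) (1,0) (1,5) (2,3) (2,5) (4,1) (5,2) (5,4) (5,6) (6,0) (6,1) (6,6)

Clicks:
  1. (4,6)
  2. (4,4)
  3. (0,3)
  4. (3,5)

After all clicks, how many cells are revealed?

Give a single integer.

Click 1 (4,6) count=1: revealed 1 new [(4,6)] -> total=1
Click 2 (4,4) count=1: revealed 1 new [(4,4)] -> total=2
Click 3 (0,3) count=0: revealed 6 new [(0,2) (0,3) (0,4) (1,2) (1,3) (1,4)] -> total=8
Click 4 (3,5) count=1: revealed 1 new [(3,5)] -> total=9

Answer: 9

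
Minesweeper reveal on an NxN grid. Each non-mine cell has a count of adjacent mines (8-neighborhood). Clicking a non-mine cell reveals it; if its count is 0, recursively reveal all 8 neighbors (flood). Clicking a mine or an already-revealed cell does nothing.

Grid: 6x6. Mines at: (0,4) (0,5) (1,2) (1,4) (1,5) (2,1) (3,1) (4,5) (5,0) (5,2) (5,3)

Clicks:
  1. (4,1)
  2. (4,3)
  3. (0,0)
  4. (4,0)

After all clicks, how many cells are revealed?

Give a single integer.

Click 1 (4,1) count=3: revealed 1 new [(4,1)] -> total=1
Click 2 (4,3) count=2: revealed 1 new [(4,3)] -> total=2
Click 3 (0,0) count=0: revealed 4 new [(0,0) (0,1) (1,0) (1,1)] -> total=6
Click 4 (4,0) count=2: revealed 1 new [(4,0)] -> total=7

Answer: 7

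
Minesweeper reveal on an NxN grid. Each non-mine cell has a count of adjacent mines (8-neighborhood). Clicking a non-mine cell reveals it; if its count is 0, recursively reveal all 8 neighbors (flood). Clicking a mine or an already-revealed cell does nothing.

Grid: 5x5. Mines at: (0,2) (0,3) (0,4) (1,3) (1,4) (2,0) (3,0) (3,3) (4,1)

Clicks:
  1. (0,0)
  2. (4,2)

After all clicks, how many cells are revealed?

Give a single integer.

Answer: 5

Derivation:
Click 1 (0,0) count=0: revealed 4 new [(0,0) (0,1) (1,0) (1,1)] -> total=4
Click 2 (4,2) count=2: revealed 1 new [(4,2)] -> total=5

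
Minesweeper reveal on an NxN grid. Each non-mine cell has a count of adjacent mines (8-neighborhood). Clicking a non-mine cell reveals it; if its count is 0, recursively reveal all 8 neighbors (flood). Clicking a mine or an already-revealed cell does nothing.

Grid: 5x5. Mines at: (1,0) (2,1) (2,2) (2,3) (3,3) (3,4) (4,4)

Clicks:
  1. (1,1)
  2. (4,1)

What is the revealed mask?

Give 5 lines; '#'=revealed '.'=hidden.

Answer: .....
.#...
.....
###..
###..

Derivation:
Click 1 (1,1) count=3: revealed 1 new [(1,1)] -> total=1
Click 2 (4,1) count=0: revealed 6 new [(3,0) (3,1) (3,2) (4,0) (4,1) (4,2)] -> total=7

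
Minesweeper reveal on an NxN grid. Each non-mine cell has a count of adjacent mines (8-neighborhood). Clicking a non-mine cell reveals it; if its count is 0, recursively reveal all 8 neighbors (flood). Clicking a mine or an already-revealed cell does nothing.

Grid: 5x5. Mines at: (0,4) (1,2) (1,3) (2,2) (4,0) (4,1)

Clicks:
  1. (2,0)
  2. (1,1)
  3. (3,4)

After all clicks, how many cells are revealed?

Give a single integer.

Click 1 (2,0) count=0: revealed 8 new [(0,0) (0,1) (1,0) (1,1) (2,0) (2,1) (3,0) (3,1)] -> total=8
Click 2 (1,1) count=2: revealed 0 new [(none)] -> total=8
Click 3 (3,4) count=0: revealed 8 new [(2,3) (2,4) (3,2) (3,3) (3,4) (4,2) (4,3) (4,4)] -> total=16

Answer: 16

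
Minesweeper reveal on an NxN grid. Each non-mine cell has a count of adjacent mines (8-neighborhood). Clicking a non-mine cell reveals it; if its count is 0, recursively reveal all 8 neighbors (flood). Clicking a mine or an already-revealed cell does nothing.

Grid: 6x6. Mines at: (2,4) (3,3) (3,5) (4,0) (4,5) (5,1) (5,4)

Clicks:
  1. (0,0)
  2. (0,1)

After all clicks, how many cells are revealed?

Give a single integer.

Click 1 (0,0) count=0: revealed 19 new [(0,0) (0,1) (0,2) (0,3) (0,4) (0,5) (1,0) (1,1) (1,2) (1,3) (1,4) (1,5) (2,0) (2,1) (2,2) (2,3) (3,0) (3,1) (3,2)] -> total=19
Click 2 (0,1) count=0: revealed 0 new [(none)] -> total=19

Answer: 19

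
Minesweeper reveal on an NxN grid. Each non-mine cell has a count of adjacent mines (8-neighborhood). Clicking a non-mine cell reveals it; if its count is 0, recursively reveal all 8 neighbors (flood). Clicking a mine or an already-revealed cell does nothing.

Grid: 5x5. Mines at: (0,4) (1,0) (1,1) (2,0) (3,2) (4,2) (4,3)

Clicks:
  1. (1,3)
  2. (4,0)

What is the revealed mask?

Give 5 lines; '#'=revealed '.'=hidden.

Answer: .....
...#.
.....
##...
##...

Derivation:
Click 1 (1,3) count=1: revealed 1 new [(1,3)] -> total=1
Click 2 (4,0) count=0: revealed 4 new [(3,0) (3,1) (4,0) (4,1)] -> total=5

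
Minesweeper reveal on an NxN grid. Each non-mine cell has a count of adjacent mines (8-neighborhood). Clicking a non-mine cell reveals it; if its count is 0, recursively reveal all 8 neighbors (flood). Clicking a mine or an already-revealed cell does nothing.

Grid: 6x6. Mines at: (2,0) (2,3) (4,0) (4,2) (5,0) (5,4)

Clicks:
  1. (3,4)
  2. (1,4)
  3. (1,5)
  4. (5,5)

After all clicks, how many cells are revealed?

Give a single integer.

Answer: 19

Derivation:
Click 1 (3,4) count=1: revealed 1 new [(3,4)] -> total=1
Click 2 (1,4) count=1: revealed 1 new [(1,4)] -> total=2
Click 3 (1,5) count=0: revealed 16 new [(0,0) (0,1) (0,2) (0,3) (0,4) (0,5) (1,0) (1,1) (1,2) (1,3) (1,5) (2,4) (2,5) (3,5) (4,4) (4,5)] -> total=18
Click 4 (5,5) count=1: revealed 1 new [(5,5)] -> total=19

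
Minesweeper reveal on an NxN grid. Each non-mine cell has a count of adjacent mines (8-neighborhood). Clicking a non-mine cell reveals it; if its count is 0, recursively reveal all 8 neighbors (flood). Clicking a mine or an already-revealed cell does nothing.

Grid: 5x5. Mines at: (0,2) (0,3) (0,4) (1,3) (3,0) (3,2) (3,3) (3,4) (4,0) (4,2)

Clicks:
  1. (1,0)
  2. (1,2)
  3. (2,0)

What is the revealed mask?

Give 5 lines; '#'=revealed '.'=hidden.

Click 1 (1,0) count=0: revealed 6 new [(0,0) (0,1) (1,0) (1,1) (2,0) (2,1)] -> total=6
Click 2 (1,2) count=3: revealed 1 new [(1,2)] -> total=7
Click 3 (2,0) count=1: revealed 0 new [(none)] -> total=7

Answer: ##...
###..
##...
.....
.....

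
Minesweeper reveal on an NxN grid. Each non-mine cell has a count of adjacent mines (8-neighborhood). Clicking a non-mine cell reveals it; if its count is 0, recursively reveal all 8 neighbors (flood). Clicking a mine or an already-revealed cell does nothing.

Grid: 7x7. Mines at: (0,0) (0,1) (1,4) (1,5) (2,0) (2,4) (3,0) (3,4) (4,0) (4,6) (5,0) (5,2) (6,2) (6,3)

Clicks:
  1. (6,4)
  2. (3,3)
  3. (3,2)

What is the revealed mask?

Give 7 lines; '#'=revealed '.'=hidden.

Click 1 (6,4) count=1: revealed 1 new [(6,4)] -> total=1
Click 2 (3,3) count=2: revealed 1 new [(3,3)] -> total=2
Click 3 (3,2) count=0: revealed 11 new [(1,1) (1,2) (1,3) (2,1) (2,2) (2,3) (3,1) (3,2) (4,1) (4,2) (4,3)] -> total=13

Answer: .......
.###...
.###...
.###...
.###...
.......
....#..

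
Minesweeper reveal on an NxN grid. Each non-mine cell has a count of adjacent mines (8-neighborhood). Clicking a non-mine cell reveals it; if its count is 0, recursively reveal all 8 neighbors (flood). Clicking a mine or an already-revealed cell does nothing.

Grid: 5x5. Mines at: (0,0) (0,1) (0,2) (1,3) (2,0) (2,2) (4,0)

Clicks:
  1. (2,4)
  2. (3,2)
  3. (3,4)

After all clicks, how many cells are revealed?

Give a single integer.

Answer: 10

Derivation:
Click 1 (2,4) count=1: revealed 1 new [(2,4)] -> total=1
Click 2 (3,2) count=1: revealed 1 new [(3,2)] -> total=2
Click 3 (3,4) count=0: revealed 8 new [(2,3) (3,1) (3,3) (3,4) (4,1) (4,2) (4,3) (4,4)] -> total=10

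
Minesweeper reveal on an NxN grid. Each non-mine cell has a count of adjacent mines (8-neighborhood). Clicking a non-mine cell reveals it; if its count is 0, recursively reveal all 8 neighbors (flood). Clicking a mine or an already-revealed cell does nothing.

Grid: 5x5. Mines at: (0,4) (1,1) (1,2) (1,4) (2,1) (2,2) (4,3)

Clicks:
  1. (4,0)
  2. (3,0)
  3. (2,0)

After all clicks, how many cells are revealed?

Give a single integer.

Answer: 7

Derivation:
Click 1 (4,0) count=0: revealed 6 new [(3,0) (3,1) (3,2) (4,0) (4,1) (4,2)] -> total=6
Click 2 (3,0) count=1: revealed 0 new [(none)] -> total=6
Click 3 (2,0) count=2: revealed 1 new [(2,0)] -> total=7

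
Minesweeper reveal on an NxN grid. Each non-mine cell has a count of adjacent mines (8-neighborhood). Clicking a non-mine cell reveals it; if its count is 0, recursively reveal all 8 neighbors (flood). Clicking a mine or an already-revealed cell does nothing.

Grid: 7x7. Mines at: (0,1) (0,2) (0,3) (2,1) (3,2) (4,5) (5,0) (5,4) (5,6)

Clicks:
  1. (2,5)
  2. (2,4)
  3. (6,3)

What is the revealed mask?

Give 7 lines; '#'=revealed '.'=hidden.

Answer: ....###
...####
...####
...####
.......
.......
...#...

Derivation:
Click 1 (2,5) count=0: revealed 15 new [(0,4) (0,5) (0,6) (1,3) (1,4) (1,5) (1,6) (2,3) (2,4) (2,5) (2,6) (3,3) (3,4) (3,5) (3,6)] -> total=15
Click 2 (2,4) count=0: revealed 0 new [(none)] -> total=15
Click 3 (6,3) count=1: revealed 1 new [(6,3)] -> total=16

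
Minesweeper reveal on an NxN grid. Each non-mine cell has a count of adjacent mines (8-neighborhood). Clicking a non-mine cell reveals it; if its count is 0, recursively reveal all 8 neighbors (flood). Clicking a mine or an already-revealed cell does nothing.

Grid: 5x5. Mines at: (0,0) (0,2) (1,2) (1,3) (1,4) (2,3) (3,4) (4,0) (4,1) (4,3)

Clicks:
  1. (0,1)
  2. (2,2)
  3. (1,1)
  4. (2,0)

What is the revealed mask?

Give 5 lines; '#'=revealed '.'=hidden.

Answer: .#...
##...
###..
##...
.....

Derivation:
Click 1 (0,1) count=3: revealed 1 new [(0,1)] -> total=1
Click 2 (2,2) count=3: revealed 1 new [(2,2)] -> total=2
Click 3 (1,1) count=3: revealed 1 new [(1,1)] -> total=3
Click 4 (2,0) count=0: revealed 5 new [(1,0) (2,0) (2,1) (3,0) (3,1)] -> total=8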